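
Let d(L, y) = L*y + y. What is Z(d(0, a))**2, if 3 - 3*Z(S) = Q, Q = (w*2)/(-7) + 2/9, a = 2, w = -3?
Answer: 14641/35721 ≈ 0.40987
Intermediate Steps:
d(L, y) = y + L*y
Q = 68/63 (Q = -3*2/(-7) + 2/9 = -6*(-1/7) + 2*(1/9) = 6/7 + 2/9 = 68/63 ≈ 1.0794)
Z(S) = 121/189 (Z(S) = 1 - 1/3*68/63 = 1 - 68/189 = 121/189)
Z(d(0, a))**2 = (121/189)**2 = 14641/35721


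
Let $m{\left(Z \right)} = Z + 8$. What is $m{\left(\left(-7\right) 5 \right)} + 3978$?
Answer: $3951$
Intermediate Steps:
$m{\left(Z \right)} = 8 + Z$
$m{\left(\left(-7\right) 5 \right)} + 3978 = \left(8 - 35\right) + 3978 = -27 + 3978 = 3951$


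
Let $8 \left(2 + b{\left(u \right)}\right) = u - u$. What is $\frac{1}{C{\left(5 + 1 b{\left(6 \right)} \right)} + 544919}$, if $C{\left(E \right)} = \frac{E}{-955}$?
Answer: $\frac{955}{520397642} \approx 1.8351 \cdot 10^{-6}$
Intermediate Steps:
$b{\left(u \right)} = -2$ ($b{\left(u \right)} = -2 + \frac{u - u}{8} = -2 + \frac{1}{8} \cdot 0 = -2 + 0 = -2$)
$C{\left(E \right)} = - \frac{E}{955}$ ($C{\left(E \right)} = E \left(- \frac{1}{955}\right) = - \frac{E}{955}$)
$\frac{1}{C{\left(5 + 1 b{\left(6 \right)} \right)} + 544919} = \frac{1}{- \frac{5 + 1 \left(-2\right)}{955} + 544919} = \frac{1}{- \frac{5 - 2}{955} + 544919} = \frac{1}{\left(- \frac{1}{955}\right) 3 + 544919} = \frac{1}{- \frac{3}{955} + 544919} = \frac{1}{\frac{520397642}{955}} = \frac{955}{520397642}$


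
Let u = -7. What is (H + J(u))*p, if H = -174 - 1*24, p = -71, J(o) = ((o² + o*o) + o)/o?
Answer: 14981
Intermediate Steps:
J(o) = (o + 2*o²)/o (J(o) = ((o² + o²) + o)/o = (2*o² + o)/o = (o + 2*o²)/o)
H = -198 (H = -174 - 24 = -198)
(H + J(u))*p = (-198 + (1 + 2*(-7)))*(-71) = (-198 + (1 - 14))*(-71) = (-198 - 13)*(-71) = -211*(-71) = 14981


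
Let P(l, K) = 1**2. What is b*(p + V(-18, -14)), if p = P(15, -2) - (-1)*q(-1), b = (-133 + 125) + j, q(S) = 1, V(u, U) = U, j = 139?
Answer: -1572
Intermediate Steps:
P(l, K) = 1
b = 131 (b = (-133 + 125) + 139 = -8 + 139 = 131)
p = 2 (p = 1 - (-1) = 1 - 1*(-1) = 1 + 1 = 2)
b*(p + V(-18, -14)) = 131*(2 - 14) = 131*(-12) = -1572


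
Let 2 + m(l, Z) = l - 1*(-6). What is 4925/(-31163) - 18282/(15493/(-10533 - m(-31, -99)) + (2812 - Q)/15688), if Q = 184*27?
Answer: 2934349978715114/258755270455 ≈ 11340.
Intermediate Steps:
Q = 4968
m(l, Z) = 4 + l (m(l, Z) = -2 + (l - 1*(-6)) = -2 + (l + 6) = -2 + (6 + l) = 4 + l)
4925/(-31163) - 18282/(15493/(-10533 - m(-31, -99)) + (2812 - Q)/15688) = 4925/(-31163) - 18282/(15493/(-10533 - (4 - 31)) + (2812 - 1*4968)/15688) = 4925*(-1/31163) - 18282/(15493/(-10533 - 1*(-27)) + (2812 - 4968)*(1/15688)) = -4925/31163 - 18282/(15493/(-10533 + 27) - 2156*1/15688) = -4925/31163 - 18282/(15493/(-10506) - 539/3922) = -4925/31163 - 18282/(15493*(-1/10506) - 539/3922) = -4925/31163 - 18282/(-15493/10506 - 539/3922) = -4925/31163 - 18282/(-16606570/10301133) = -4925/31163 - 18282*(-10301133/16606570) = -4925/31163 + 94162656753/8303285 = 2934349978715114/258755270455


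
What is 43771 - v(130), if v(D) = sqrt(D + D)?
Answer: 43771 - 2*sqrt(65) ≈ 43755.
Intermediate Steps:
v(D) = sqrt(2)*sqrt(D) (v(D) = sqrt(2*D) = sqrt(2)*sqrt(D))
43771 - v(130) = 43771 - sqrt(2)*sqrt(130) = 43771 - 2*sqrt(65)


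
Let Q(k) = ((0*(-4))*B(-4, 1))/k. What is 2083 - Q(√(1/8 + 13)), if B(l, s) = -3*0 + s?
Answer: 2083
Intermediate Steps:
B(l, s) = s (B(l, s) = 0 + s = s)
Q(k) = 0 (Q(k) = ((0*(-4))*1)/k = (0*1)/k = 0/k = 0)
2083 - Q(√(1/8 + 13)) = 2083 - 1*0 = 2083 + 0 = 2083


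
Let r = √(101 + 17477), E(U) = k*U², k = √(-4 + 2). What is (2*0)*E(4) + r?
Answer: √17578 ≈ 132.58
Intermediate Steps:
k = I*√2 (k = √(-2) = I*√2 ≈ 1.4142*I)
E(U) = I*√2*U² (E(U) = (I*√2)*U² = I*√2*U²)
r = √17578 ≈ 132.58
(2*0)*E(4) + r = (2*0)*(I*√2*4²) + √17578 = 0*(I*√2*16) + √17578 = 0*(16*I*√2) + √17578 = 0 + √17578 = √17578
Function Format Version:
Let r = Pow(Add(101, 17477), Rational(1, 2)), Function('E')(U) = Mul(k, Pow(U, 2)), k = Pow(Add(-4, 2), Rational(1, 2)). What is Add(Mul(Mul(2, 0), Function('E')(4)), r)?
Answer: Pow(17578, Rational(1, 2)) ≈ 132.58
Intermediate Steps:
k = Mul(I, Pow(2, Rational(1, 2))) (k = Pow(-2, Rational(1, 2)) = Mul(I, Pow(2, Rational(1, 2))) ≈ Mul(1.4142, I))
Function('E')(U) = Mul(I, Pow(2, Rational(1, 2)), Pow(U, 2)) (Function('E')(U) = Mul(Mul(I, Pow(2, Rational(1, 2))), Pow(U, 2)) = Mul(I, Pow(2, Rational(1, 2)), Pow(U, 2)))
r = Pow(17578, Rational(1, 2)) ≈ 132.58
Add(Mul(Mul(2, 0), Function('E')(4)), r) = Add(Mul(Mul(2, 0), Mul(I, Pow(2, Rational(1, 2)), Pow(4, 2))), Pow(17578, Rational(1, 2))) = Add(Mul(0, Mul(I, Pow(2, Rational(1, 2)), 16)), Pow(17578, Rational(1, 2))) = Add(Mul(0, Mul(16, I, Pow(2, Rational(1, 2)))), Pow(17578, Rational(1, 2))) = Add(0, Pow(17578, Rational(1, 2))) = Pow(17578, Rational(1, 2))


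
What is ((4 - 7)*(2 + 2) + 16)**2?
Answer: 16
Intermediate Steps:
((4 - 7)*(2 + 2) + 16)**2 = (-3*4 + 16)**2 = (-12 + 16)**2 = 4**2 = 16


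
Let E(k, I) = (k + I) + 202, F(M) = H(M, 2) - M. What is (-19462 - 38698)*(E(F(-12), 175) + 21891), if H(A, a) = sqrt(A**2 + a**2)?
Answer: -1295804800 - 116320*sqrt(37) ≈ -1.2965e+9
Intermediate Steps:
F(M) = sqrt(4 + M**2) - M (F(M) = sqrt(M**2 + 2**2) - M = sqrt(M**2 + 4) - M = sqrt(4 + M**2) - M)
E(k, I) = 202 + I + k (E(k, I) = (I + k) + 202 = 202 + I + k)
(-19462 - 38698)*(E(F(-12), 175) + 21891) = (-19462 - 38698)*((202 + 175 + (sqrt(4 + (-12)**2) - 1*(-12))) + 21891) = -58160*((202 + 175 + (sqrt(4 + 144) + 12)) + 21891) = -58160*((202 + 175 + (sqrt(148) + 12)) + 21891) = -58160*((202 + 175 + (2*sqrt(37) + 12)) + 21891) = -58160*((202 + 175 + (12 + 2*sqrt(37))) + 21891) = -58160*((389 + 2*sqrt(37)) + 21891) = -58160*(22280 + 2*sqrt(37)) = -1295804800 - 116320*sqrt(37)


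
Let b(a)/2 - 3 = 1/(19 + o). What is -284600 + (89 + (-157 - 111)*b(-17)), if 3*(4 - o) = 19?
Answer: -7153779/25 ≈ -2.8615e+5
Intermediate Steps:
o = -7/3 (o = 4 - 1/3*19 = 4 - 19/3 = -7/3 ≈ -2.3333)
b(a) = 153/25 (b(a) = 6 + 2/(19 - 7/3) = 6 + 2/(50/3) = 6 + 2*(3/50) = 6 + 3/25 = 153/25)
-284600 + (89 + (-157 - 111)*b(-17)) = -284600 + (89 + (-157 - 111)*(153/25)) = -284600 + (89 - 268*153/25) = -284600 + (89 - 41004/25) = -284600 - 38779/25 = -7153779/25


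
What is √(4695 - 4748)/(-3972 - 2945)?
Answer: -I*√53/6917 ≈ -0.0010525*I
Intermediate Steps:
√(4695 - 4748)/(-3972 - 2945) = √(-53)/(-6917) = (I*√53)*(-1/6917) = -I*√53/6917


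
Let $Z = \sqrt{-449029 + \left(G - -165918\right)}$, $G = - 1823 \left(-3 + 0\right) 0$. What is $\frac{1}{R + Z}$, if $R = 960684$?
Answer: $\frac{960684}{922914030967} - \frac{i \sqrt{283111}}{922914030967} \approx 1.0409 \cdot 10^{-6} - 5.7652 \cdot 10^{-10} i$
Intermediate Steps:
$G = 0$ ($G = - 1823 \left(\left(-3\right) 0\right) = \left(-1823\right) 0 = 0$)
$Z = i \sqrt{283111}$ ($Z = \sqrt{-449029 + \left(0 - -165918\right)} = \sqrt{-449029 + \left(0 + 165918\right)} = \sqrt{-449029 + 165918} = \sqrt{-283111} = i \sqrt{283111} \approx 532.08 i$)
$\frac{1}{R + Z} = \frac{1}{960684 + i \sqrt{283111}}$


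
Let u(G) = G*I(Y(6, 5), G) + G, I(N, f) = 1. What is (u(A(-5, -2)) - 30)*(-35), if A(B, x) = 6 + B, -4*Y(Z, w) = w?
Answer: 980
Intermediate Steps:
Y(Z, w) = -w/4
u(G) = 2*G (u(G) = G*1 + G = G + G = 2*G)
(u(A(-5, -2)) - 30)*(-35) = (2*(6 - 5) - 30)*(-35) = (2*1 - 30)*(-35) = (2 - 30)*(-35) = -28*(-35) = 980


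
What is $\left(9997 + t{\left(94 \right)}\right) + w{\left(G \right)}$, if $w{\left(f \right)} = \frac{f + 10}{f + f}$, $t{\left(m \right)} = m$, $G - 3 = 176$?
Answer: $\frac{3612767}{358} \approx 10092.0$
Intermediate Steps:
$G = 179$ ($G = 3 + 176 = 179$)
$w{\left(f \right)} = \frac{10 + f}{2 f}$
$\left(9997 + t{\left(94 \right)}\right) + w{\left(G \right)} = \left(9997 + 94\right) + \frac{10 + 179}{2 \cdot 179} = 10091 + \frac{1}{2} \cdot \frac{1}{179} \cdot 189 = 10091 + \frac{189}{358} = \frac{3612767}{358}$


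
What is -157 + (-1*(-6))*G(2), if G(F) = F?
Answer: -145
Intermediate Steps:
-157 + (-1*(-6))*G(2) = -157 - 1*(-6)*2 = -157 + 6*2 = -157 + 12 = -145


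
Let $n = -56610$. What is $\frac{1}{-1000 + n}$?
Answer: $- \frac{1}{57610} \approx -1.7358 \cdot 10^{-5}$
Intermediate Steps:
$\frac{1}{-1000 + n} = \frac{1}{-1000 - 56610} = \frac{1}{-57610} = - \frac{1}{57610}$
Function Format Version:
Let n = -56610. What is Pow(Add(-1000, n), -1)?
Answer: Rational(-1, 57610) ≈ -1.7358e-5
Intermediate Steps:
Pow(Add(-1000, n), -1) = Pow(Add(-1000, -56610), -1) = Pow(-57610, -1) = Rational(-1, 57610)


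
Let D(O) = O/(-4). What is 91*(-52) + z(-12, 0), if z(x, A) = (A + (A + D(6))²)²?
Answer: -75631/16 ≈ -4726.9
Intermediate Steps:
D(O) = -O/4 (D(O) = O*(-¼) = -O/4)
z(x, A) = (A + (-3/2 + A)²)² (z(x, A) = (A + (A - ¼*6)²)² = (A + (A - 3/2)²)² = (A + (-3/2 + A)²)²)
91*(-52) + z(-12, 0) = 91*(-52) + ((-3 + 2*0)² + 4*0)²/16 = -4732 + ((-3 + 0)² + 0)²/16 = -4732 + ((-3)² + 0)²/16 = -4732 + (9 + 0)²/16 = -4732 + (1/16)*9² = -4732 + (1/16)*81 = -4732 + 81/16 = -75631/16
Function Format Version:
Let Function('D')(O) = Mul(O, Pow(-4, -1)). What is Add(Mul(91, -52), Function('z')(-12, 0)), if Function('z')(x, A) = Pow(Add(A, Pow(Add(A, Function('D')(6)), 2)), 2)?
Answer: Rational(-75631, 16) ≈ -4726.9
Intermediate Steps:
Function('D')(O) = Mul(Rational(-1, 4), O) (Function('D')(O) = Mul(O, Rational(-1, 4)) = Mul(Rational(-1, 4), O))
Function('z')(x, A) = Pow(Add(A, Pow(Add(Rational(-3, 2), A), 2)), 2) (Function('z')(x, A) = Pow(Add(A, Pow(Add(A, Mul(Rational(-1, 4), 6)), 2)), 2) = Pow(Add(A, Pow(Add(A, Rational(-3, 2)), 2)), 2) = Pow(Add(A, Pow(Add(Rational(-3, 2), A), 2)), 2))
Add(Mul(91, -52), Function('z')(-12, 0)) = Add(Mul(91, -52), Mul(Rational(1, 16), Pow(Add(Pow(Add(-3, Mul(2, 0)), 2), Mul(4, 0)), 2))) = Add(-4732, Mul(Rational(1, 16), Pow(Add(Pow(Add(-3, 0), 2), 0), 2))) = Add(-4732, Mul(Rational(1, 16), Pow(Add(Pow(-3, 2), 0), 2))) = Add(-4732, Mul(Rational(1, 16), Pow(Add(9, 0), 2))) = Add(-4732, Mul(Rational(1, 16), Pow(9, 2))) = Add(-4732, Mul(Rational(1, 16), 81)) = Add(-4732, Rational(81, 16)) = Rational(-75631, 16)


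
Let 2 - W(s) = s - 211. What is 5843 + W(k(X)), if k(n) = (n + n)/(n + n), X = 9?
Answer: 6055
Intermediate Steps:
k(n) = 1 (k(n) = (2*n)/((2*n)) = (2*n)*(1/(2*n)) = 1)
W(s) = 213 - s (W(s) = 2 - (s - 211) = 2 - (-211 + s) = 2 + (211 - s) = 213 - s)
5843 + W(k(X)) = 5843 + (213 - 1*1) = 5843 + (213 - 1) = 5843 + 212 = 6055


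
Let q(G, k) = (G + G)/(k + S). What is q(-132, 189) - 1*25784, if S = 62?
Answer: -6472048/251 ≈ -25785.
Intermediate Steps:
q(G, k) = 2*G/(62 + k) (q(G, k) = (G + G)/(k + 62) = (2*G)/(62 + k) = 2*G/(62 + k))
q(-132, 189) - 1*25784 = 2*(-132)/(62 + 189) - 1*25784 = 2*(-132)/251 - 25784 = 2*(-132)*(1/251) - 25784 = -264/251 - 25784 = -6472048/251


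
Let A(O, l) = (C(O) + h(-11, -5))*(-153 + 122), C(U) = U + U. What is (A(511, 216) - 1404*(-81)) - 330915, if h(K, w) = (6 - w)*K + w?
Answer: -244967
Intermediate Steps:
C(U) = 2*U
h(K, w) = w + K*(6 - w) (h(K, w) = K*(6 - w) + w = w + K*(6 - w))
A(O, l) = 3906 - 62*O (A(O, l) = (2*O + (-5 + 6*(-11) - 1*(-11)*(-5)))*(-153 + 122) = (2*O + (-5 - 66 - 55))*(-31) = (2*O - 126)*(-31) = (-126 + 2*O)*(-31) = 3906 - 62*O)
(A(511, 216) - 1404*(-81)) - 330915 = ((3906 - 62*511) - 1404*(-81)) - 330915 = ((3906 - 31682) + 113724) - 330915 = (-27776 + 113724) - 330915 = 85948 - 330915 = -244967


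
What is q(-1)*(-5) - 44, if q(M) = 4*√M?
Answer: -44 - 20*I ≈ -44.0 - 20.0*I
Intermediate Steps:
q(-1)*(-5) - 44 = (4*√(-1))*(-5) - 44 = (4*I)*(-5) - 44 = -20*I - 44 = -44 - 20*I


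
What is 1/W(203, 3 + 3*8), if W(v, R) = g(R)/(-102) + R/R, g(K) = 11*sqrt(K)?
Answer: 1156/793 + 374*sqrt(3)/793 ≈ 2.2746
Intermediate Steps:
W(v, R) = 1 - 11*sqrt(R)/102 (W(v, R) = (11*sqrt(R))/(-102) + R/R = (11*sqrt(R))*(-1/102) + 1 = -11*sqrt(R)/102 + 1 = 1 - 11*sqrt(R)/102)
1/W(203, 3 + 3*8) = 1/(1 - 11*sqrt(3 + 3*8)/102) = 1/(1 - 11*sqrt(3 + 24)/102) = 1/(1 - 11*sqrt(3)/34)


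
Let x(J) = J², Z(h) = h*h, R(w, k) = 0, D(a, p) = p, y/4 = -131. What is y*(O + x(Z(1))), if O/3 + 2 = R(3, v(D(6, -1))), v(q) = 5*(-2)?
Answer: 2620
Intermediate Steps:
y = -524 (y = 4*(-131) = -524)
v(q) = -10
Z(h) = h²
O = -6 (O = -6 + 3*0 = -6 + 0 = -6)
y*(O + x(Z(1))) = -524*(-6 + (1²)²) = -524*(-6 + 1²) = -524*(-6 + 1) = -524*(-5) = 2620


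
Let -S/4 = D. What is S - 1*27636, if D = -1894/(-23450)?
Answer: -324035888/11725 ≈ -27636.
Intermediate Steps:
D = 947/11725 (D = -1894*(-1/23450) = 947/11725 ≈ 0.080768)
S = -3788/11725 (S = -4*947/11725 = -3788/11725 ≈ -0.32307)
S - 1*27636 = -3788/11725 - 1*27636 = -3788/11725 - 27636 = -324035888/11725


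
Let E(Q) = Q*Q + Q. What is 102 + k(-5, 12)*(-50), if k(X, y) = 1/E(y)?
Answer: 7931/78 ≈ 101.68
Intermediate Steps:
E(Q) = Q + Q² (E(Q) = Q² + Q = Q + Q²)
k(X, y) = 1/(y*(1 + y))
102 + k(-5, 12)*(-50) = 102 + (1/(12*(1 + 12)))*(-50) = 102 + ((1/12)/13)*(-50) = 102 + ((1/12)*(1/13))*(-50) = 102 + (1/156)*(-50) = 102 - 25/78 = 7931/78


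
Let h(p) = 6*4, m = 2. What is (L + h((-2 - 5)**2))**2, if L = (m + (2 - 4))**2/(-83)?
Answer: 576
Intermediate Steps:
h(p) = 24
L = 0 (L = (2 + (2 - 4))**2/(-83) = (2 - 2)**2*(-1/83) = 0**2*(-1/83) = 0*(-1/83) = 0)
(L + h((-2 - 5)**2))**2 = (0 + 24)**2 = 24**2 = 576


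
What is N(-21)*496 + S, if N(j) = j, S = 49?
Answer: -10367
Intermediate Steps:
N(-21)*496 + S = -21*496 + 49 = -10416 + 49 = -10367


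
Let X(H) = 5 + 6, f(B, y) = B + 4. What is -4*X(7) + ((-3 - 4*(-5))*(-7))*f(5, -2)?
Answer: -1115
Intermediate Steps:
f(B, y) = 4 + B
X(H) = 11
-4*X(7) + ((-3 - 4*(-5))*(-7))*f(5, -2) = -4*11 + ((-3 - 4*(-5))*(-7))*(4 + 5) = -44 + ((-3 + 20)*(-7))*9 = -44 + (17*(-7))*9 = -44 - 119*9 = -44 - 1071 = -1115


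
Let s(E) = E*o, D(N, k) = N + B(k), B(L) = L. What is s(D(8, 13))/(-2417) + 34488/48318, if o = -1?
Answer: 14062029/19464101 ≈ 0.72246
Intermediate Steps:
D(N, k) = N + k
s(E) = -E (s(E) = E*(-1) = -E)
s(D(8, 13))/(-2417) + 34488/48318 = -(8 + 13)/(-2417) + 34488/48318 = -1*21*(-1/2417) + 34488*(1/48318) = -21*(-1/2417) + 5748/8053 = 21/2417 + 5748/8053 = 14062029/19464101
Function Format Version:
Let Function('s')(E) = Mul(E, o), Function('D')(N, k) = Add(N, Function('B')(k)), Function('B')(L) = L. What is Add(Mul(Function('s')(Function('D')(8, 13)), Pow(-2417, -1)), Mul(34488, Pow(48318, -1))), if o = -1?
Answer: Rational(14062029, 19464101) ≈ 0.72246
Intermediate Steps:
Function('D')(N, k) = Add(N, k)
Function('s')(E) = Mul(-1, E) (Function('s')(E) = Mul(E, -1) = Mul(-1, E))
Add(Mul(Function('s')(Function('D')(8, 13)), Pow(-2417, -1)), Mul(34488, Pow(48318, -1))) = Add(Mul(Mul(-1, Add(8, 13)), Pow(-2417, -1)), Mul(34488, Pow(48318, -1))) = Add(Mul(Mul(-1, 21), Rational(-1, 2417)), Mul(34488, Rational(1, 48318))) = Add(Mul(-21, Rational(-1, 2417)), Rational(5748, 8053)) = Add(Rational(21, 2417), Rational(5748, 8053)) = Rational(14062029, 19464101)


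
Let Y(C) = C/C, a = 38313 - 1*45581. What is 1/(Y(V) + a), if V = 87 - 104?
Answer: -1/7267 ≈ -0.00013761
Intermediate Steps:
a = -7268 (a = 38313 - 45581 = -7268)
V = -17
Y(C) = 1
1/(Y(V) + a) = 1/(1 - 7268) = 1/(-7267) = -1/7267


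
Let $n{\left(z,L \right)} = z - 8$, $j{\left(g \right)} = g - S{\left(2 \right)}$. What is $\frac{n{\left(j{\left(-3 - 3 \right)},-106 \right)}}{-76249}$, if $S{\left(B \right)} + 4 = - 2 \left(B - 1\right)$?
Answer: $\frac{8}{76249} \approx 0.00010492$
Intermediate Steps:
$S{\left(B \right)} = -2 - 2 B$ ($S{\left(B \right)} = -4 - 2 \left(B - 1\right) = -4 - 2 \left(-1 + B\right) = -4 - \left(-2 + 2 B\right) = -2 - 2 B$)
$j{\left(g \right)} = 6 + g$ ($j{\left(g \right)} = g - \left(-2 - 4\right) = g - -6 = g + 6 = 6 + g$)
$n{\left(z,L \right)} = -8 + z$ ($n{\left(z,L \right)} = z - 8 = -8 + z$)
$\frac{n{\left(j{\left(-3 - 3 \right)},-106 \right)}}{-76249} = \frac{-8 + \left(6 - 6\right)}{-76249} = \left(-8 + \left(6 - 6\right)\right) \left(- \frac{1}{76249}\right) = \left(-8 + 0\right) \left(- \frac{1}{76249}\right) = \left(-8\right) \left(- \frac{1}{76249}\right) = \frac{8}{76249}$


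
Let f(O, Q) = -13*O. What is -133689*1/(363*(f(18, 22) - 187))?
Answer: 44563/50941 ≈ 0.87480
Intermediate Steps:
-133689*1/(363*(f(18, 22) - 187)) = -133689*1/(363*(-13*18 - 187)) = -133689*1/(363*(-234 - 187)) = -133689/(363*(-421)) = -133689/(-152823) = -133689*(-1/152823) = 44563/50941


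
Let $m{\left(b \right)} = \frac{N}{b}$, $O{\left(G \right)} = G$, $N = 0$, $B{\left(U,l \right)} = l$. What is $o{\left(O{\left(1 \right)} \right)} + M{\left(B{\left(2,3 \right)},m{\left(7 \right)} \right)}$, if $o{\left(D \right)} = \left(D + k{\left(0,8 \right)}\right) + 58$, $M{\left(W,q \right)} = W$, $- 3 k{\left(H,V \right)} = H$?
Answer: $62$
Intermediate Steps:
$k{\left(H,V \right)} = - \frac{H}{3}$
$m{\left(b \right)} = 0$ ($m{\left(b \right)} = \frac{0}{b} = 0$)
$o{\left(D \right)} = 58 + D$ ($o{\left(D \right)} = \left(D - 0\right) + 58 = \left(D + 0\right) + 58 = D + 58 = 58 + D$)
$o{\left(O{\left(1 \right)} \right)} + M{\left(B{\left(2,3 \right)},m{\left(7 \right)} \right)} = \left(58 + 1\right) + 3 = 59 + 3 = 62$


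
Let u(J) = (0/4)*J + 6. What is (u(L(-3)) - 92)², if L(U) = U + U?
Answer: 7396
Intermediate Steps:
L(U) = 2*U
u(J) = 6 (u(J) = (0*(¼))*J + 6 = 0*J + 6 = 0 + 6 = 6)
(u(L(-3)) - 92)² = (6 - 92)² = (-86)² = 7396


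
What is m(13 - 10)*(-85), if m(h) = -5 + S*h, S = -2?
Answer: 935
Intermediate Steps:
m(h) = -5 - 2*h
m(13 - 10)*(-85) = (-5 - 2*(13 - 10))*(-85) = (-5 - 2*3)*(-85) = (-5 - 6)*(-85) = -11*(-85) = 935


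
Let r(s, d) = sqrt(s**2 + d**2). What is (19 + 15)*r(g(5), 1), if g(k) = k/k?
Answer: 34*sqrt(2) ≈ 48.083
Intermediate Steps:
g(k) = 1
r(s, d) = sqrt(d**2 + s**2)
(19 + 15)*r(g(5), 1) = (19 + 15)*sqrt(1**2 + 1**2) = 34*sqrt(1 + 1) = 34*sqrt(2)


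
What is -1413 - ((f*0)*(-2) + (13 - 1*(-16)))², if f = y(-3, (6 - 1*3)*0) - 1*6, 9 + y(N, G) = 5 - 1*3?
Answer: -2254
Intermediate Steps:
y(N, G) = -7 (y(N, G) = -9 + (5 - 1*3) = -9 + (5 - 3) = -9 + 2 = -7)
f = -13 (f = -7 - 1*6 = -7 - 6 = -13)
-1413 - ((f*0)*(-2) + (13 - 1*(-16)))² = -1413 - (-13*0*(-2) + (13 - 1*(-16)))² = -1413 - (0*(-2) + (13 + 16))² = -1413 - (0 + 29)² = -1413 - 1*29² = -1413 - 1*841 = -1413 - 841 = -2254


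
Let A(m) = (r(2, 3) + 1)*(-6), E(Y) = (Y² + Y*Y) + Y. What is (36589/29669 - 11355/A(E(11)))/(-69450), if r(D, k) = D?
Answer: -112516699/12363072300 ≈ -0.0091010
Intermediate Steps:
E(Y) = Y + 2*Y² (E(Y) = (Y² + Y²) + Y = 2*Y² + Y = Y + 2*Y²)
A(m) = -18 (A(m) = (2 + 1)*(-6) = 3*(-6) = -18)
(36589/29669 - 11355/A(E(11)))/(-69450) = (36589/29669 - 11355/(-18))/(-69450) = (36589*(1/29669) - 11355*(-1/18))*(-1/69450) = (36589/29669 + 3785/6)*(-1/69450) = (112516699/178014)*(-1/69450) = -112516699/12363072300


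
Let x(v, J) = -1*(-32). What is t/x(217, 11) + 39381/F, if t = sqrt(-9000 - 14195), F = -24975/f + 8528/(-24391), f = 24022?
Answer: -23074139227362/814024841 + I*sqrt(23195)/32 ≈ -28346.0 + 4.7593*I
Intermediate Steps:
x(v, J) = 32
F = -814024841/585920602 (F = -24975/24022 + 8528/(-24391) = -24975*1/24022 + 8528*(-1/24391) = -24975/24022 - 8528/24391 = -814024841/585920602 ≈ -1.3893)
t = I*sqrt(23195) (t = sqrt(-23195) = I*sqrt(23195) ≈ 152.3*I)
t/x(217, 11) + 39381/F = (I*sqrt(23195))/32 + 39381/(-814024841/585920602) = (I*sqrt(23195))*(1/32) + 39381*(-585920602/814024841) = I*sqrt(23195)/32 - 23074139227362/814024841 = -23074139227362/814024841 + I*sqrt(23195)/32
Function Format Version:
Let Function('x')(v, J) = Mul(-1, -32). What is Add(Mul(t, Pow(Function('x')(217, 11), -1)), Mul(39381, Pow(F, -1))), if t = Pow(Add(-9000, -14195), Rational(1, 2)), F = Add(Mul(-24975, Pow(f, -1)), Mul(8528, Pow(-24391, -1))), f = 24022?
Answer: Add(Rational(-23074139227362, 814024841), Mul(Rational(1, 32), I, Pow(23195, Rational(1, 2)))) ≈ Add(-28346., Mul(4.7593, I))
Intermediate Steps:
Function('x')(v, J) = 32
F = Rational(-814024841, 585920602) (F = Add(Mul(-24975, Pow(24022, -1)), Mul(8528, Pow(-24391, -1))) = Add(Mul(-24975, Rational(1, 24022)), Mul(8528, Rational(-1, 24391))) = Add(Rational(-24975, 24022), Rational(-8528, 24391)) = Rational(-814024841, 585920602) ≈ -1.3893)
t = Mul(I, Pow(23195, Rational(1, 2))) (t = Pow(-23195, Rational(1, 2)) = Mul(I, Pow(23195, Rational(1, 2))) ≈ Mul(152.30, I))
Add(Mul(t, Pow(Function('x')(217, 11), -1)), Mul(39381, Pow(F, -1))) = Add(Mul(Mul(I, Pow(23195, Rational(1, 2))), Pow(32, -1)), Mul(39381, Pow(Rational(-814024841, 585920602), -1))) = Add(Mul(Mul(I, Pow(23195, Rational(1, 2))), Rational(1, 32)), Mul(39381, Rational(-585920602, 814024841))) = Add(Mul(Rational(1, 32), I, Pow(23195, Rational(1, 2))), Rational(-23074139227362, 814024841)) = Add(Rational(-23074139227362, 814024841), Mul(Rational(1, 32), I, Pow(23195, Rational(1, 2))))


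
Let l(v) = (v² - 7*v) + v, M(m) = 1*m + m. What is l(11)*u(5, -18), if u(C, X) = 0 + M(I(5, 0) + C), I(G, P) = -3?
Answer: 220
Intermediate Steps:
M(m) = 2*m (M(m) = m + m = 2*m)
l(v) = v² - 6*v
u(C, X) = -6 + 2*C (u(C, X) = 0 + 2*(-3 + C) = 0 + (-6 + 2*C) = -6 + 2*C)
l(11)*u(5, -18) = (11*(-6 + 11))*(-6 + 2*5) = (11*5)*(-6 + 10) = 55*4 = 220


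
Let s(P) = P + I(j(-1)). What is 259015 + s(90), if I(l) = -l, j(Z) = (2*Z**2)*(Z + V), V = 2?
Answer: 259103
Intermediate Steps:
j(Z) = 2*Z**2*(2 + Z) (j(Z) = (2*Z**2)*(Z + 2) = (2*Z**2)*(2 + Z) = 2*Z**2*(2 + Z))
s(P) = -2 + P (s(P) = P - 2*(-1)**2*(2 - 1) = P - 2 = -2 + P)
259015 + s(90) = 259015 + (-2 + 90) = 259015 + 88 = 259103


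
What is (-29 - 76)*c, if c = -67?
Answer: 7035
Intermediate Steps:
(-29 - 76)*c = (-29 - 76)*(-67) = -105*(-67) = 7035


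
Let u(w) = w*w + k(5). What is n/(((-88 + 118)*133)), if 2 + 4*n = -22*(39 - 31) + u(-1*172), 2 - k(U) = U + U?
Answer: 14699/7980 ≈ 1.8420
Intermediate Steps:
k(U) = 2 - 2*U (k(U) = 2 - (U + U) = 2 - 2*U)
u(w) = -8 + w**2 (u(w) = w*w + (2 - 2*5) = w**2 + (2 - 10) = w**2 - 8 = -8 + w**2)
n = 14699/2 (n = -1/2 + (-22*(39 - 31) + (-8 + (-1*172)**2))/4 = -1/2 + (-22*8 + (-8 + (-172)**2))/4 = -1/2 + (-176 + (-8 + 29584))/4 = -1/2 + (-176 + 29576)/4 = -1/2 + (1/4)*29400 = -1/2 + 7350 = 14699/2 ≈ 7349.5)
n/(((-88 + 118)*133)) = 14699/(2*(((-88 + 118)*133))) = 14699/(2*((30*133))) = (14699/2)/3990 = (14699/2)*(1/3990) = 14699/7980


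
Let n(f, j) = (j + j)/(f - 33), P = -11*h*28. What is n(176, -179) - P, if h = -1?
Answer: -44402/143 ≈ -310.50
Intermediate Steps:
P = 308 (P = -11*(-1)*28 = 11*28 = 308)
n(f, j) = 2*j/(-33 + f) (n(f, j) = (2*j)/(-33 + f) = 2*j/(-33 + f))
n(176, -179) - P = 2*(-179)/(-33 + 176) - 1*308 = 2*(-179)/143 - 308 = 2*(-179)*(1/143) - 308 = -358/143 - 308 = -44402/143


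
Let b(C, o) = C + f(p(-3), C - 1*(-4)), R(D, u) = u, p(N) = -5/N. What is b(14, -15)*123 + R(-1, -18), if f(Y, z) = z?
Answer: 3918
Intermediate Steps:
b(C, o) = 4 + 2*C (b(C, o) = C + (C - 1*(-4)) = C + (C + 4) = C + (4 + C) = 4 + 2*C)
b(14, -15)*123 + R(-1, -18) = (4 + 2*14)*123 - 18 = (4 + 28)*123 - 18 = 32*123 - 18 = 3936 - 18 = 3918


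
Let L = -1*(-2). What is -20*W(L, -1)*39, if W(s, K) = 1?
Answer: -780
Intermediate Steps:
L = 2
-20*W(L, -1)*39 = -20*1*39 = -20*39 = -780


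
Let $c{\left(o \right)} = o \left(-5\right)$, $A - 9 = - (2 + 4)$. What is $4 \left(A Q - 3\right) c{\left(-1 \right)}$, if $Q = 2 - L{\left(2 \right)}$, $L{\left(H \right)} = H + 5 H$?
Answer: $-660$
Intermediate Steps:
$A = 3$ ($A = 9 - \left(2 + 4\right) = 9 - 6 = 3$)
$L{\left(H \right)} = 6 H$
$Q = -10$ ($Q = 2 - 6 \cdot 2 = 2 - 12 = -10$)
$c{\left(o \right)} = - 5 o$
$4 \left(A Q - 3\right) c{\left(-1 \right)} = 4 \left(3 \left(-10\right) - 3\right) \left(\left(-5\right) \left(-1\right)\right) = 4 \left(-30 - 3\right) 5 = 4 \left(-33\right) 5 = \left(-132\right) 5 = -660$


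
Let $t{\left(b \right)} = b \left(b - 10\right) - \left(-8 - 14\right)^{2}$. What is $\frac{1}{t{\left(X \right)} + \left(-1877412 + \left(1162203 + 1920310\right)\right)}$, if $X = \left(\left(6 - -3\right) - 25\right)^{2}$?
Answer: $\frac{1}{1267593} \approx 7.889 \cdot 10^{-7}$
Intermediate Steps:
$X = 256$ ($X = \left(\left(6 + 3\right) - 25\right)^{2} = \left(9 - 25\right)^{2} = \left(-16\right)^{2} = 256$)
$t{\left(b \right)} = -484 + b \left(-10 + b\right)$ ($t{\left(b \right)} = b \left(-10 + b\right) - \left(-22\right)^{2} = b \left(-10 + b\right) - 484 = -484 + b \left(-10 + b\right)$)
$\frac{1}{t{\left(X \right)} + \left(-1877412 + \left(1162203 + 1920310\right)\right)} = \frac{1}{\left(-484 + 256^{2} - 2560\right) + \left(-1877412 + \left(1162203 + 1920310\right)\right)} = \frac{1}{\left(-484 + 65536 - 2560\right) + \left(-1877412 + 3082513\right)} = \frac{1}{62492 + 1205101} = \frac{1}{1267593}$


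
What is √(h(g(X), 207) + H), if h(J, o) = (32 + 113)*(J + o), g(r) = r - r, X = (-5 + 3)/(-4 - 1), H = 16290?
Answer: 21*√105 ≈ 215.19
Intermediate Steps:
X = ⅖ (X = -2/(-5) = -2*(-⅕) = ⅖ ≈ 0.40000)
g(r) = 0
h(J, o) = 145*J + 145*o (h(J, o) = 145*(J + o) = 145*J + 145*o)
√(h(g(X), 207) + H) = √((145*0 + 145*207) + 16290) = √((0 + 30015) + 16290) = √(30015 + 16290) = √46305 = 21*√105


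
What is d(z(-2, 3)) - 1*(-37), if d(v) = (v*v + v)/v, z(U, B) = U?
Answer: 36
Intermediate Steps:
d(v) = (v + v²)/v (d(v) = (v² + v)/v = (v + v²)/v)
d(z(-2, 3)) - 1*(-37) = (1 - 2) - 1*(-37) = -1 + 37 = 36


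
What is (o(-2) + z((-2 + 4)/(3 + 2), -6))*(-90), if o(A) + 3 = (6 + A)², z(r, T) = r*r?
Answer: -5922/5 ≈ -1184.4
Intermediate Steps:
z(r, T) = r²
o(A) = -3 + (6 + A)²
(o(-2) + z((-2 + 4)/(3 + 2), -6))*(-90) = ((-3 + (6 - 2)²) + ((-2 + 4)/(3 + 2))²)*(-90) = ((-3 + 4²) + (2/5)²)*(-90) = ((-3 + 16) + (2*(⅕))²)*(-90) = (13 + (⅖)²)*(-90) = (13 + 4/25)*(-90) = (329/25)*(-90) = -5922/5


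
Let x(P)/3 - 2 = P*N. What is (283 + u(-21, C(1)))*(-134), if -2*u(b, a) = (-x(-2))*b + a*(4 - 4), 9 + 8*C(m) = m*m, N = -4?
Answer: 4288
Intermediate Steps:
x(P) = 6 - 12*P (x(P) = 6 + 3*(P*(-4)) = 6 + 3*(-4*P) = 6 - 12*P)
C(m) = -9/8 + m²/8 (C(m) = -9/8 + (m*m)/8 = -9/8 + m²/8)
u(b, a) = 15*b (u(b, a) = -((-(6 - 12*(-2)))*b + a*(4 - 4))/2 = -((-(6 + 24))*b + a*0)/2 = -((-1*30)*b + 0)/2 = -(-30*b + 0)/2 = -(-15)*b = 15*b)
(283 + u(-21, C(1)))*(-134) = (283 + 15*(-21))*(-134) = (283 - 315)*(-134) = -32*(-134) = 4288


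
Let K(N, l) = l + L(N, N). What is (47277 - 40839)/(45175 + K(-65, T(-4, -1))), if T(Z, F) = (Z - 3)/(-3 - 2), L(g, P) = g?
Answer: 32190/225557 ≈ 0.14271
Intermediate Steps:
T(Z, F) = 3/5 - Z/5 (T(Z, F) = (-3 + Z)/(-5) = (-3 + Z)*(-1/5) = 3/5 - Z/5)
K(N, l) = N + l (K(N, l) = l + N = N + l)
(47277 - 40839)/(45175 + K(-65, T(-4, -1))) = (47277 - 40839)/(45175 + (-65 + (3/5 - 1/5*(-4)))) = 6438/(45175 + (-65 + (3/5 + 4/5))) = 6438/(45175 + (-65 + 7/5)) = 6438/(45175 - 318/5) = 6438/(225557/5) = 6438*(5/225557) = 32190/225557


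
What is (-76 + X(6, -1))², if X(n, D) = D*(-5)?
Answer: 5041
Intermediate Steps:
X(n, D) = -5*D
(-76 + X(6, -1))² = (-76 - 5*(-1))² = (-76 + 5)² = (-71)² = 5041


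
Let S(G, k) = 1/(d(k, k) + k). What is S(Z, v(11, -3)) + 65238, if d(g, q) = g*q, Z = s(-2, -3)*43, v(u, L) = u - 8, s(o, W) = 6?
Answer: 782857/12 ≈ 65238.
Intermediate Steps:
v(u, L) = -8 + u
Z = 258 (Z = 6*43 = 258)
S(G, k) = 1/(k + k**2) (S(G, k) = 1/(k*k + k) = 1/(k**2 + k) = 1/(k + k**2))
S(Z, v(11, -3)) + 65238 = 1/((-8 + 11)*(1 + (-8 + 11))) + 65238 = 1/(3*(1 + 3)) + 65238 = (1/3)/4 + 65238 = (1/3)*(1/4) + 65238 = 1/12 + 65238 = 782857/12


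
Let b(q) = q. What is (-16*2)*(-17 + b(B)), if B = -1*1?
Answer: 576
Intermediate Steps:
B = -1
(-16*2)*(-17 + b(B)) = (-16*2)*(-17 - 1) = -32*(-18) = 576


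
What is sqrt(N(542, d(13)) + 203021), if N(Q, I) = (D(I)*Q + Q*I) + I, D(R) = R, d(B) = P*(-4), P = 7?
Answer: sqrt(172641) ≈ 415.50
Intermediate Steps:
d(B) = -28 (d(B) = 7*(-4) = -28)
N(Q, I) = I + 2*I*Q (N(Q, I) = (I*Q + Q*I) + I = (I*Q + I*Q) + I = 2*I*Q + I = I + 2*I*Q)
sqrt(N(542, d(13)) + 203021) = sqrt(-28*(1 + 2*542) + 203021) = sqrt(-28*(1 + 1084) + 203021) = sqrt(-28*1085 + 203021) = sqrt(-30380 + 203021) = sqrt(172641)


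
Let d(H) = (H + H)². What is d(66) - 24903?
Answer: -7479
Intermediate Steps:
d(H) = 4*H² (d(H) = (2*H)² = 4*H²)
d(66) - 24903 = 4*66² - 24903 = 4*4356 - 24903 = 17424 - 24903 = -7479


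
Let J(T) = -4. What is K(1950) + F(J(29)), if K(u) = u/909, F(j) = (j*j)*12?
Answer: 58826/303 ≈ 194.15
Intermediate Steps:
F(j) = 12*j**2 (F(j) = j**2*12 = 12*j**2)
K(u) = u/909 (K(u) = u*(1/909) = u/909)
K(1950) + F(J(29)) = (1/909)*1950 + 12*(-4)**2 = 650/303 + 12*16 = 650/303 + 192 = 58826/303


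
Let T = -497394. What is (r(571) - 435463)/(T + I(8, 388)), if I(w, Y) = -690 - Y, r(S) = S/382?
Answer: 166346295/190416304 ≈ 0.87359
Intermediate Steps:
r(S) = S/382 (r(S) = S*(1/382) = S/382)
(r(571) - 435463)/(T + I(8, 388)) = ((1/382)*571 - 435463)/(-497394 + (-690 - 1*388)) = (571/382 - 435463)/(-497394 + (-690 - 388)) = -166346295/(382*(-497394 - 1078)) = -166346295/382/(-498472) = -166346295/382*(-1/498472) = 166346295/190416304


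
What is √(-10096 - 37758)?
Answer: I*√47854 ≈ 218.76*I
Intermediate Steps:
√(-10096 - 37758) = √(-47854) = I*√47854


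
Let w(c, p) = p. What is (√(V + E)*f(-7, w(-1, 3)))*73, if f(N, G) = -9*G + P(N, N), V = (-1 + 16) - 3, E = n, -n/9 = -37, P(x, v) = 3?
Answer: -1752*√345 ≈ -32542.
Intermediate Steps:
n = 333 (n = -9*(-37) = 333)
E = 333
V = 12 (V = 15 - 3 = 12)
f(N, G) = 3 - 9*G (f(N, G) = -9*G + 3 = 3 - 9*G)
(√(V + E)*f(-7, w(-1, 3)))*73 = (√(12 + 333)*(3 - 9*3))*73 = (√345*(3 - 27))*73 = (√345*(-24))*73 = -24*√345*73 = -1752*√345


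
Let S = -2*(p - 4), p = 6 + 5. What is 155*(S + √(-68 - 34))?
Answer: -2170 + 155*I*√102 ≈ -2170.0 + 1565.4*I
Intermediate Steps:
p = 11
S = -14 (S = -2*(11 - 4) = -2*7 = -14)
155*(S + √(-68 - 34)) = 155*(-14 + √(-68 - 34)) = 155*(-14 + √(-102)) = 155*(-14 + I*√102) = -2170 + 155*I*√102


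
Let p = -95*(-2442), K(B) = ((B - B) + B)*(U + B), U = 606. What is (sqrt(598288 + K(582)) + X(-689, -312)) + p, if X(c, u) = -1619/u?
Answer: 72382499/312 + 2*sqrt(322426) ≈ 2.3313e+5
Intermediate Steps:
K(B) = B*(606 + B) (K(B) = ((B - B) + B)*(606 + B) = (0 + B)*(606 + B) = B*(606 + B))
p = 231990
(sqrt(598288 + K(582)) + X(-689, -312)) + p = (sqrt(598288 + 582*(606 + 582)) - 1619/(-312)) + 231990 = (sqrt(598288 + 582*1188) - 1619*(-1/312)) + 231990 = (sqrt(598288 + 691416) + 1619/312) + 231990 = (sqrt(1289704) + 1619/312) + 231990 = (2*sqrt(322426) + 1619/312) + 231990 = (1619/312 + 2*sqrt(322426)) + 231990 = 72382499/312 + 2*sqrt(322426)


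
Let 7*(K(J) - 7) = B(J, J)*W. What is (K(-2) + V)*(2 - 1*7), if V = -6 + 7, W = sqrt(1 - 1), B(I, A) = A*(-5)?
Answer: -40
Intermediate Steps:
B(I, A) = -5*A
W = 0 (W = sqrt(0) = 0)
V = 1
K(J) = 7 (K(J) = 7 + (-5*J*0)/7 = 7 + (1/7)*0 = 7 + 0 = 7)
(K(-2) + V)*(2 - 1*7) = (7 + 1)*(2 - 1*7) = 8*(2 - 7) = 8*(-5) = -40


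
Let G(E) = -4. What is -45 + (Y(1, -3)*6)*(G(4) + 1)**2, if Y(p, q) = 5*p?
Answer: 225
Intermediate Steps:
-45 + (Y(1, -3)*6)*(G(4) + 1)**2 = -45 + ((5*1)*6)*(-4 + 1)**2 = -45 + (5*6)*(-3)**2 = -45 + 30*9 = -45 + 270 = 225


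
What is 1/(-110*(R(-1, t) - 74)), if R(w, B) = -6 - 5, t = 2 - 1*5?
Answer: 1/9350 ≈ 0.00010695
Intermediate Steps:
t = -3 (t = 2 - 5 = -3)
R(w, B) = -11
1/(-110*(R(-1, t) - 74)) = 1/(-110*(-11 - 74)) = 1/(-110*(-85)) = 1/9350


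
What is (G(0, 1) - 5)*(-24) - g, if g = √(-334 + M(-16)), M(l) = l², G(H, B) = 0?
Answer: 120 - I*√78 ≈ 120.0 - 8.8318*I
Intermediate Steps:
g = I*√78 (g = √(-334 + (-16)²) = √(-334 + 256) = √(-78) = I*√78 ≈ 8.8318*I)
(G(0, 1) - 5)*(-24) - g = (0 - 5)*(-24) - I*√78 = -5*(-24) - I*√78 = 120 - I*√78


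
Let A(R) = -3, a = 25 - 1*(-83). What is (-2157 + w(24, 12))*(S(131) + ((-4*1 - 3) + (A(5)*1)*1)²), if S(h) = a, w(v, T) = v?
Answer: -443664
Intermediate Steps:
a = 108 (a = 25 + 83 = 108)
S(h) = 108
(-2157 + w(24, 12))*(S(131) + ((-4*1 - 3) + (A(5)*1)*1)²) = (-2157 + 24)*(108 + ((-4*1 - 3) - 3*1*1)²) = -2133*(108 + ((-4 - 3) - 3*1)²) = -2133*(108 + (-7 - 3)²) = -2133*(108 + (-10)²) = -2133*(108 + 100) = -2133*208 = -443664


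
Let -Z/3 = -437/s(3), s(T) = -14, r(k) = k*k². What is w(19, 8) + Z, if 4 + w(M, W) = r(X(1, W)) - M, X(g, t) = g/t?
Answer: -418041/3584 ≈ -116.64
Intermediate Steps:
r(k) = k³
w(M, W) = -4 + W⁻³ - M (w(M, W) = -4 + ((1/W)³ - M) = -4 + (W⁻³ - M) = -4 + W⁻³ - M)
Z = -1311/14 (Z = -(-1311)/(-14) = -(-1311)*(-1)/14 = -3*437/14 = -1311/14 ≈ -93.643)
w(19, 8) + Z = (-4 + 8⁻³ - 1*19) - 1311/14 = (-4 + 1/512 - 19) - 1311/14 = -11775/512 - 1311/14 = -418041/3584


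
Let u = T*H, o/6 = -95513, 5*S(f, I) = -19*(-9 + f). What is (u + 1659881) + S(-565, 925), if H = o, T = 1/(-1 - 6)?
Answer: 61037567/35 ≈ 1.7439e+6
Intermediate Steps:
T = -⅐ (T = 1/(-7) = -⅐ ≈ -0.14286)
S(f, I) = 171/5 - 19*f/5 (S(f, I) = (-19*(-9 + f))/5 = (171 - 19*f)/5 = 171/5 - 19*f/5)
o = -573078 (o = 6*(-95513) = -573078)
H = -573078
u = 573078/7 (u = -⅐*(-573078) = 573078/7 ≈ 81868.)
(u + 1659881) + S(-565, 925) = (573078/7 + 1659881) + (171/5 - 19/5*(-565)) = 12192245/7 + (171/5 + 2147) = 12192245/7 + 10906/5 = 61037567/35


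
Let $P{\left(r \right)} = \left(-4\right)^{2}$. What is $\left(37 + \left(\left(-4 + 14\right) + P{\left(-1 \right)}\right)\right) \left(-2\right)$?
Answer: $-126$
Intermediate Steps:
$P{\left(r \right)} = 16$
$\left(37 + \left(\left(-4 + 14\right) + P{\left(-1 \right)}\right)\right) \left(-2\right) = \left(37 + \left(\left(-4 + 14\right) + 16\right)\right) \left(-2\right) = \left(37 + \left(10 + 16\right)\right) \left(-2\right) = \left(37 + 26\right) \left(-2\right) = 63 \left(-2\right) = -126$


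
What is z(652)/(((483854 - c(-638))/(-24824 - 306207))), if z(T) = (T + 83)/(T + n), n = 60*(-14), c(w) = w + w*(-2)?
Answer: 81102595/30281536 ≈ 2.6783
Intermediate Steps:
c(w) = -w (c(w) = w - 2*w = -w)
n = -840
z(T) = (83 + T)/(-840 + T) (z(T) = (T + 83)/(T - 840) = (83 + T)/(-840 + T))
z(652)/(((483854 - c(-638))/(-24824 - 306207))) = ((83 + 652)/(-840 + 652))/(((483854 - (-1)*(-638))/(-24824 - 306207))) = (735/(-188))/(((483854 - 1*638)/(-331031))) = (-1/188*735)/(((483854 - 638)*(-1/331031))) = -735/(188*(483216*(-1/331031))) = -735/(188*(-483216/331031)) = -735/188*(-331031/483216) = 81102595/30281536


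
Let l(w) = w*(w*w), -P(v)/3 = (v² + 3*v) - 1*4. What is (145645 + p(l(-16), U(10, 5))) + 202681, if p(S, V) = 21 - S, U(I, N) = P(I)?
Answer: 352443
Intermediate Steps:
P(v) = 12 - 9*v - 3*v² (P(v) = -3*((v² + 3*v) - 1*4) = -3*((v² + 3*v) - 4) = -3*(-4 + v² + 3*v) = 12 - 9*v - 3*v²)
l(w) = w³ (l(w) = w*w² = w³)
U(I, N) = 12 - 9*I - 3*I²
(145645 + p(l(-16), U(10, 5))) + 202681 = (145645 + (21 - 1*(-16)³)) + 202681 = (145645 + (21 - 1*(-4096))) + 202681 = (145645 + (21 + 4096)) + 202681 = (145645 + 4117) + 202681 = 149762 + 202681 = 352443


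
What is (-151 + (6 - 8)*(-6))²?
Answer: 19321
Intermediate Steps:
(-151 + (6 - 8)*(-6))² = (-151 - 2*(-6))² = (-151 + 12)² = (-139)² = 19321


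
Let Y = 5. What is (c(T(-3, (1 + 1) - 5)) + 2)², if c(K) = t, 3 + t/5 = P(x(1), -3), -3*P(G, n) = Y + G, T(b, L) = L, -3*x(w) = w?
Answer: 34969/81 ≈ 431.72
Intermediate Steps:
x(w) = -w/3
P(G, n) = -5/3 - G/3 (P(G, n) = -(5 + G)/3 = -5/3 - G/3)
t = -205/9 (t = -15 + 5*(-5/3 - (-1)/9) = -15 + 5*(-5/3 - ⅓*(-⅓)) = -15 + 5*(-5/3 + ⅑) = -15 + 5*(-14/9) = -15 - 70/9 = -205/9 ≈ -22.778)
c(K) = -205/9
(c(T(-3, (1 + 1) - 5)) + 2)² = (-205/9 + 2)² = (-187/9)² = 34969/81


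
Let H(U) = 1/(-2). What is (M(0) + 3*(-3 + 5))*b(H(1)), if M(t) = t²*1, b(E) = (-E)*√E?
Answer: 3*I*√2/2 ≈ 2.1213*I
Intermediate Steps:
H(U) = -½
b(E) = -E^(3/2)
M(t) = t²
(M(0) + 3*(-3 + 5))*b(H(1)) = (0² + 3*(-3 + 5))*(-(-½)^(3/2)) = (0 + 3*2)*(-(-1)*I*√2/4) = (0 + 6)*(I*√2/4) = 6*(I*√2/4) = 3*I*√2/2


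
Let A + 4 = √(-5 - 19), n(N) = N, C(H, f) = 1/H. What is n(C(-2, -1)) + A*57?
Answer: -457/2 + 114*I*√6 ≈ -228.5 + 279.24*I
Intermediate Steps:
A = -4 + 2*I*√6 (A = -4 + √(-5 - 19) = -4 + √(-24) = -4 + 2*I*√6 ≈ -4.0 + 4.899*I)
n(C(-2, -1)) + A*57 = 1/(-2) + (-4 + 2*I*√6)*57 = -½ + (-228 + 114*I*√6) = -457/2 + 114*I*√6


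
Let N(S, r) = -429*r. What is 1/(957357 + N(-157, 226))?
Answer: 1/860403 ≈ 1.1622e-6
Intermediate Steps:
1/(957357 + N(-157, 226)) = 1/(957357 - 429*226) = 1/(957357 - 96954) = 1/860403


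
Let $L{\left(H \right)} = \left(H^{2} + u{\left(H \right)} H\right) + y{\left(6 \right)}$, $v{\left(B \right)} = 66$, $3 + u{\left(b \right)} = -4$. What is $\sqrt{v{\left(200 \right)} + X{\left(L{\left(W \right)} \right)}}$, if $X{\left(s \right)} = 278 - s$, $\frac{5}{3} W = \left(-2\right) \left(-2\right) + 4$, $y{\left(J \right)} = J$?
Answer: $\frac{\sqrt{8714}}{5} \approx 18.67$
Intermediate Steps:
$u{\left(b \right)} = -7$ ($u{\left(b \right)} = -3 - 4 = -7$)
$W = \frac{24}{5}$ ($W = \frac{3 \left(\left(-2\right) \left(-2\right) + 4\right)}{5} = \frac{3 \left(4 + 4\right)}{5} = \frac{3}{5} \cdot 8 = \frac{24}{5} \approx 4.8$)
$L{\left(H \right)} = 6 + H^{2} - 7 H$ ($L{\left(H \right)} = \left(H^{2} - 7 H\right) + 6 = 6 + H^{2} - 7 H$)
$\sqrt{v{\left(200 \right)} + X{\left(L{\left(W \right)} \right)}} = \sqrt{66 + \left(278 - \left(6 + \left(\frac{24}{5}\right)^{2} - \frac{168}{5}\right)\right)} = \sqrt{66 + \left(278 - \left(6 + \frac{576}{25} - \frac{168}{5}\right)\right)} = \sqrt{66 + \left(278 - - \frac{114}{25}\right)} = \sqrt{66 + \left(278 + \frac{114}{25}\right)} = \sqrt{66 + \frac{7064}{25}} = \sqrt{\frac{8714}{25}} = \frac{\sqrt{8714}}{5}$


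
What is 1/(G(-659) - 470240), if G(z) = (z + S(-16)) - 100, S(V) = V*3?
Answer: -1/471047 ≈ -2.1229e-6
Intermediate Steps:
S(V) = 3*V
G(z) = -148 + z (G(z) = (z + 3*(-16)) - 100 = (z - 48) - 100 = (-48 + z) - 100 = -148 + z)
1/(G(-659) - 470240) = 1/((-148 - 659) - 470240) = 1/(-807 - 470240) = 1/(-471047) = -1/471047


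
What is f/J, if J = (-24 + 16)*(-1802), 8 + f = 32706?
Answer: 16349/7208 ≈ 2.2682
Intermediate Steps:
f = 32698 (f = -8 + 32706 = 32698)
J = 14416 (J = -8*(-1802) = 14416)
f/J = 32698/14416 = 32698*(1/14416) = 16349/7208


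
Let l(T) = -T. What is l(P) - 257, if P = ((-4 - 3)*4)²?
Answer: -1041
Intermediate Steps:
P = 784 (P = (-7*4)² = (-28)² = 784)
l(P) - 257 = -1*784 - 257 = -784 - 257 = -1041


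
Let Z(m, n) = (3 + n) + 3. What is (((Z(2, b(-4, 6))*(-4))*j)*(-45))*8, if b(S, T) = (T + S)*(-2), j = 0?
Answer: 0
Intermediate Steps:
b(S, T) = -2*S - 2*T (b(S, T) = (S + T)*(-2) = -2*S - 2*T)
Z(m, n) = 6 + n
(((Z(2, b(-4, 6))*(-4))*j)*(-45))*8 = ((((6 + (-2*(-4) - 2*6))*(-4))*0)*(-45))*8 = ((((6 + (8 - 12))*(-4))*0)*(-45))*8 = ((((6 - 4)*(-4))*0)*(-45))*8 = (((2*(-4))*0)*(-45))*8 = (-8*0*(-45))*8 = (0*(-45))*8 = 0*8 = 0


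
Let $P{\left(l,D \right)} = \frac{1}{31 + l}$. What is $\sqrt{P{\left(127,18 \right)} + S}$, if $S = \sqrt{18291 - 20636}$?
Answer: $\frac{\sqrt{158 + 24964 i \sqrt{2345}}}{158} \approx 4.921 + 4.9203 i$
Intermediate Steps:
$S = i \sqrt{2345}$ ($S = \sqrt{-2345} = i \sqrt{2345} \approx 48.425 i$)
$\sqrt{P{\left(127,18 \right)} + S} = \sqrt{\frac{1}{31 + 127} + i \sqrt{2345}} = \sqrt{\frac{1}{158} + i \sqrt{2345}}$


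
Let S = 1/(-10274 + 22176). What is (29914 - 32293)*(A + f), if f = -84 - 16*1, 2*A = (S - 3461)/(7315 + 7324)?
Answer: 82998238973559/348466756 ≈ 2.3818e+5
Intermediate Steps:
S = 1/11902 ≈ 8.4019e-5
A = -41192821/348466756 (A = ((1/11902 - 3461)/(7315 + 7324))/2 = (-41192821/11902/14639)/2 = (-41192821/11902*1/14639)/2 = (1/2)*(-41192821/174233378) = -41192821/348466756 ≈ -0.11821)
f = -100 (f = -84 - 16 = -100)
(29914 - 32293)*(A + f) = (29914 - 32293)*(-41192821/348466756 - 100) = -2379*(-34887868421/348466756) = 82998238973559/348466756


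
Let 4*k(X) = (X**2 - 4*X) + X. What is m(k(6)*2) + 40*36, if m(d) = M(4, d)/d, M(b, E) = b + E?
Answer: 12973/9 ≈ 1441.4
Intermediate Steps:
M(b, E) = E + b
k(X) = -3*X/4 + X**2/4 (k(X) = ((X**2 - 4*X) + X)/4 = (X**2 - 3*X)/4 = -3*X/4 + X**2/4)
m(d) = (4 + d)/d (m(d) = (d + 4)/d = (4 + d)/d)
m(k(6)*2) + 40*36 = (4 + ((1/4)*6*(-3 + 6))*2)/((((1/4)*6*(-3 + 6))*2)) + 40*36 = (4 + ((1/4)*6*3)*2)/((((1/4)*6*3)*2)) + 1440 = (4 + (9/2)*2)/(((9/2)*2)) + 1440 = (4 + 9)/9 + 1440 = (1/9)*13 + 1440 = 13/9 + 1440 = 12973/9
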